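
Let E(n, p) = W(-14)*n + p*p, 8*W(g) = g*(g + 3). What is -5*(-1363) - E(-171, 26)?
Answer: 37723/4 ≈ 9430.8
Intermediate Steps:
W(g) = g*(3 + g)/8 (W(g) = (g*(g + 3))/8 = (g*(3 + g))/8 = g*(3 + g)/8)
E(n, p) = p² + 77*n/4 (E(n, p) = ((⅛)*(-14)*(3 - 14))*n + p*p = ((⅛)*(-14)*(-11))*n + p² = 77*n/4 + p² = p² + 77*n/4)
-5*(-1363) - E(-171, 26) = -5*(-1363) - (26² + (77/4)*(-171)) = 6815 - (676 - 13167/4) = 6815 - 1*(-10463/4) = 6815 + 10463/4 = 37723/4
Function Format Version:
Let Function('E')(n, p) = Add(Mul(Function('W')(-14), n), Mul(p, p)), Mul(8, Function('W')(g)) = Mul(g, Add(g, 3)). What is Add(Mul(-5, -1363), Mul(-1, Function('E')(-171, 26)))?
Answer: Rational(37723, 4) ≈ 9430.8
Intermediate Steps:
Function('W')(g) = Mul(Rational(1, 8), g, Add(3, g)) (Function('W')(g) = Mul(Rational(1, 8), Mul(g, Add(g, 3))) = Mul(Rational(1, 8), Mul(g, Add(3, g))) = Mul(Rational(1, 8), g, Add(3, g)))
Function('E')(n, p) = Add(Pow(p, 2), Mul(Rational(77, 4), n)) (Function('E')(n, p) = Add(Mul(Mul(Rational(1, 8), -14, Add(3, -14)), n), Mul(p, p)) = Add(Mul(Mul(Rational(1, 8), -14, -11), n), Pow(p, 2)) = Add(Mul(Rational(77, 4), n), Pow(p, 2)) = Add(Pow(p, 2), Mul(Rational(77, 4), n)))
Add(Mul(-5, -1363), Mul(-1, Function('E')(-171, 26))) = Add(Mul(-5, -1363), Mul(-1, Add(Pow(26, 2), Mul(Rational(77, 4), -171)))) = Add(6815, Mul(-1, Add(676, Rational(-13167, 4)))) = Add(6815, Mul(-1, Rational(-10463, 4))) = Add(6815, Rational(10463, 4)) = Rational(37723, 4)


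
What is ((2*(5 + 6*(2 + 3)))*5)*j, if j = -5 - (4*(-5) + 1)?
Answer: 4900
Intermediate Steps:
j = 14 (j = -5 - (-20 + 1) = -5 - 1*(-19) = -5 + 19 = 14)
((2*(5 + 6*(2 + 3)))*5)*j = ((2*(5 + 6*(2 + 3)))*5)*14 = ((2*(5 + 6*5))*5)*14 = ((2*(5 + 30))*5)*14 = ((2*35)*5)*14 = (70*5)*14 = 350*14 = 4900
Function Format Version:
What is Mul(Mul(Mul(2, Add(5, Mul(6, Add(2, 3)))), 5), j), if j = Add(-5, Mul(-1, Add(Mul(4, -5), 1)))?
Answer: 4900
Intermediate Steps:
j = 14 (j = Add(-5, Mul(-1, Add(-20, 1))) = Add(-5, Mul(-1, -19)) = Add(-5, 19) = 14)
Mul(Mul(Mul(2, Add(5, Mul(6, Add(2, 3)))), 5), j) = Mul(Mul(Mul(2, Add(5, Mul(6, Add(2, 3)))), 5), 14) = Mul(Mul(Mul(2, Add(5, Mul(6, 5))), 5), 14) = Mul(Mul(Mul(2, Add(5, 30)), 5), 14) = Mul(Mul(Mul(2, 35), 5), 14) = Mul(Mul(70, 5), 14) = Mul(350, 14) = 4900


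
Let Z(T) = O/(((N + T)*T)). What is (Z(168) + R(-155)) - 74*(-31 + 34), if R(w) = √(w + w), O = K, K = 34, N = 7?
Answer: -3263383/14700 + I*√310 ≈ -222.0 + 17.607*I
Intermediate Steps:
O = 34
R(w) = √2*√w (R(w) = √(2*w) = √2*√w)
Z(T) = 34/(T*(7 + T)) (Z(T) = 34/(((7 + T)*T)) = 34/((T*(7 + T))) = 34*(1/(T*(7 + T))) = 34/(T*(7 + T)))
(Z(168) + R(-155)) - 74*(-31 + 34) = (34/(168*(7 + 168)) + √2*√(-155)) - 74*(-31 + 34) = (34*(1/168)/175 + √2*(I*√155)) - 74*3 = (34*(1/168)*(1/175) + I*√310) - 222 = (17/14700 + I*√310) - 222 = -3263383/14700 + I*√310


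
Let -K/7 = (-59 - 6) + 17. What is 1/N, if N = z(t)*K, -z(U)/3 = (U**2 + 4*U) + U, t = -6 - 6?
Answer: -1/84672 ≈ -1.1810e-5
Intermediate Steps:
t = -12
z(U) = -15*U - 3*U**2 (z(U) = -3*((U**2 + 4*U) + U) = -3*(U**2 + 5*U) = -15*U - 3*U**2)
K = 336 (K = -7*((-59 - 6) + 17) = -7*(-65 + 17) = -7*(-48) = 336)
N = -84672 (N = -3*(-12)*(5 - 12)*336 = -3*(-12)*(-7)*336 = -252*336 = -84672)
1/N = 1/(-84672) = -1/84672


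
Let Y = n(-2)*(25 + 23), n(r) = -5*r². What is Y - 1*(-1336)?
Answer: 376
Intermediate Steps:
Y = -960 (Y = (-5*(-2)²)*(25 + 23) = -5*4*48 = -20*48 = -960)
Y - 1*(-1336) = -960 - 1*(-1336) = -960 + 1336 = 376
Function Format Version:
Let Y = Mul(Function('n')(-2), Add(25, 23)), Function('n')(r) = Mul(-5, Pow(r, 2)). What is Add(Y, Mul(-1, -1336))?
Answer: 376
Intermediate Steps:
Y = -960 (Y = Mul(Mul(-5, Pow(-2, 2)), Add(25, 23)) = Mul(Mul(-5, 4), 48) = Mul(-20, 48) = -960)
Add(Y, Mul(-1, -1336)) = Add(-960, Mul(-1, -1336)) = Add(-960, 1336) = 376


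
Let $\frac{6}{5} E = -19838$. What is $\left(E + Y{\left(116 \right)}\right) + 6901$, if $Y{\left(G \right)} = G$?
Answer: $- \frac{28544}{3} \approx -9514.7$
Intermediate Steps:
$E = - \frac{49595}{3}$ ($E = \frac{5}{6} \left(-19838\right) = - \frac{49595}{3} \approx -16532.0$)
$\left(E + Y{\left(116 \right)}\right) + 6901 = \left(- \frac{49595}{3} + 116\right) + 6901 = - \frac{49247}{3} + 6901 = - \frac{28544}{3}$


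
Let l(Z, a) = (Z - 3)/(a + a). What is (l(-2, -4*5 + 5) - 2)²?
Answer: 121/36 ≈ 3.3611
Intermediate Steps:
l(Z, a) = (-3 + Z)/(2*a) (l(Z, a) = (-3 + Z)/((2*a)) = (-3 + Z)*(1/(2*a)) = (-3 + Z)/(2*a))
(l(-2, -4*5 + 5) - 2)² = ((-3 - 2)/(2*(-4*5 + 5)) - 2)² = ((½)*(-5)/(-20 + 5) - 2)² = ((½)*(-5)/(-15) - 2)² = ((½)*(-1/15)*(-5) - 2)² = (⅙ - 2)² = (-11/6)² = 121/36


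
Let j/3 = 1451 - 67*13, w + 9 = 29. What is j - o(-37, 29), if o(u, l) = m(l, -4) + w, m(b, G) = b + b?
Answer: 1662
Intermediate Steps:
w = 20 (w = -9 + 29 = 20)
m(b, G) = 2*b
j = 1740 (j = 3*(1451 - 67*13) = 3*(1451 - 1*871) = 3*(1451 - 871) = 3*580 = 1740)
o(u, l) = 20 + 2*l (o(u, l) = 2*l + 20 = 20 + 2*l)
j - o(-37, 29) = 1740 - (20 + 2*29) = 1740 - (20 + 58) = 1740 - 1*78 = 1740 - 78 = 1662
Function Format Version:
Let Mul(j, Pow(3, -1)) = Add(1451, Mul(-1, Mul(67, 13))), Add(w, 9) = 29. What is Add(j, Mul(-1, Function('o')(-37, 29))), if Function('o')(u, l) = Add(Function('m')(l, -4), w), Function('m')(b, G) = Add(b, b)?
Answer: 1662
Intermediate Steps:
w = 20 (w = Add(-9, 29) = 20)
Function('m')(b, G) = Mul(2, b)
j = 1740 (j = Mul(3, Add(1451, Mul(-1, Mul(67, 13)))) = Mul(3, Add(1451, Mul(-1, 871))) = Mul(3, Add(1451, -871)) = Mul(3, 580) = 1740)
Function('o')(u, l) = Add(20, Mul(2, l)) (Function('o')(u, l) = Add(Mul(2, l), 20) = Add(20, Mul(2, l)))
Add(j, Mul(-1, Function('o')(-37, 29))) = Add(1740, Mul(-1, Add(20, Mul(2, 29)))) = Add(1740, Mul(-1, Add(20, 58))) = Add(1740, Mul(-1, 78)) = Add(1740, -78) = 1662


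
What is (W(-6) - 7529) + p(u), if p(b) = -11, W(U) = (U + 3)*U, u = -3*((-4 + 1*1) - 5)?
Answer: -7522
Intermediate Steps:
u = 24 (u = -3*((-4 + 1) - 5) = -3*(-3 - 5) = -3*(-8) = 24)
W(U) = U*(3 + U) (W(U) = (3 + U)*U = U*(3 + U))
(W(-6) - 7529) + p(u) = (-6*(3 - 6) - 7529) - 11 = (-6*(-3) - 7529) - 11 = (18 - 7529) - 11 = -7511 - 11 = -7522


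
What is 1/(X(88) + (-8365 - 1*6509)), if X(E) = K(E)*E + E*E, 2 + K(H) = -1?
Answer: -1/7394 ≈ -0.00013524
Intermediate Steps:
K(H) = -3 (K(H) = -2 - 1 = -3)
X(E) = E² - 3*E (X(E) = -3*E + E*E = -3*E + E² = E² - 3*E)
1/(X(88) + (-8365 - 1*6509)) = 1/(88*(-3 + 88) + (-8365 - 1*6509)) = 1/(88*85 + (-8365 - 6509)) = 1/(7480 - 14874) = 1/(-7394) = -1/7394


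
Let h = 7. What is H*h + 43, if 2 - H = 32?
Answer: -167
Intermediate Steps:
H = -30 (H = 2 - 1*32 = 2 - 32 = -30)
H*h + 43 = -30*7 + 43 = -210 + 43 = -167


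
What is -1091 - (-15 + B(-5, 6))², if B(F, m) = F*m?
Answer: -3116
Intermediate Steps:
-1091 - (-15 + B(-5, 6))² = -1091 - (-15 - 5*6)² = -1091 - (-15 - 30)² = -1091 - 1*(-45)² = -1091 - 1*2025 = -1091 - 2025 = -3116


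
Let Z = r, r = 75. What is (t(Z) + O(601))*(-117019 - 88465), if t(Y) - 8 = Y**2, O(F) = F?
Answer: -1280987256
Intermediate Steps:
Z = 75
t(Y) = 8 + Y**2
(t(Z) + O(601))*(-117019 - 88465) = ((8 + 75**2) + 601)*(-117019 - 88465) = ((8 + 5625) + 601)*(-205484) = (5633 + 601)*(-205484) = 6234*(-205484) = -1280987256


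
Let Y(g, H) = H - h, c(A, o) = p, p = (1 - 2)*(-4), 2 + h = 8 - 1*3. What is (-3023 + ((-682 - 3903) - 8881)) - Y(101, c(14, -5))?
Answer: -16490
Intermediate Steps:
h = 3 (h = -2 + (8 - 1*3) = -2 + (8 - 3) = -2 + 5 = 3)
p = 4 (p = -1*(-4) = 4)
c(A, o) = 4
Y(g, H) = -3 + H (Y(g, H) = H - 1*3 = H - 3 = -3 + H)
(-3023 + ((-682 - 3903) - 8881)) - Y(101, c(14, -5)) = (-3023 + ((-682 - 3903) - 8881)) - (-3 + 4) = (-3023 + (-4585 - 8881)) - 1*1 = (-3023 - 13466) - 1 = -16489 - 1 = -16490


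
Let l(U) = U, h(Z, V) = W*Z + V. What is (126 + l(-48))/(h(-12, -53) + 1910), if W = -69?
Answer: 26/895 ≈ 0.029050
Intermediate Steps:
h(Z, V) = V - 69*Z (h(Z, V) = -69*Z + V = V - 69*Z)
(126 + l(-48))/(h(-12, -53) + 1910) = (126 - 48)/((-53 - 69*(-12)) + 1910) = 78/((-53 + 828) + 1910) = 78/(775 + 1910) = 78/2685 = 78*(1/2685) = 26/895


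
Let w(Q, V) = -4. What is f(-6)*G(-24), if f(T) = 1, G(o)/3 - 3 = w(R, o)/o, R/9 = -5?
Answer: 19/2 ≈ 9.5000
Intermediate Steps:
R = -45 (R = 9*(-5) = -45)
G(o) = 9 - 12/o (G(o) = 9 + 3*(-4/o) = 9 - 12/o)
f(-6)*G(-24) = 1*(9 - 12/(-24)) = 1*(9 - 12*(-1/24)) = 1*(9 + ½) = 1*(19/2) = 19/2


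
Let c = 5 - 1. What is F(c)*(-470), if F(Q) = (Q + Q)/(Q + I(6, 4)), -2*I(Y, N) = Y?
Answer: -3760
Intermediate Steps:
I(Y, N) = -Y/2
c = 4
F(Q) = 2*Q/(-3 + Q) (F(Q) = (Q + Q)/(Q - ½*6) = (2*Q)/(Q - 3) = (2*Q)/(-3 + Q) = 2*Q/(-3 + Q))
F(c)*(-470) = (2*4/(-3 + 4))*(-470) = (2*4/1)*(-470) = (2*4*1)*(-470) = 8*(-470) = -3760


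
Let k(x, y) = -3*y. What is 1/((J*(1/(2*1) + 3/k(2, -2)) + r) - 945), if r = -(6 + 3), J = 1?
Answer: -1/953 ≈ -0.0010493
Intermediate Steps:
r = -9 (r = -1*9 = -9)
1/((J*(1/(2*1) + 3/k(2, -2)) + r) - 945) = 1/((1*(1/(2*1) + 3/((-3*(-2)))) - 9) - 945) = 1/((1*(1/2 + 3/6) - 9) - 945) = 1/((1*(1*(1/2) + 3*(1/6)) - 9) - 945) = 1/((1*(1/2 + 1/2) - 9) - 945) = 1/((1*1 - 9) - 945) = 1/((1 - 9) - 945) = 1/(-8 - 945) = 1/(-953) = -1/953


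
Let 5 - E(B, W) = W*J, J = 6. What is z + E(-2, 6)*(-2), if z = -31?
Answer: 31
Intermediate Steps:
E(B, W) = 5 - 6*W (E(B, W) = 5 - W*6 = 5 - 6*W)
z + E(-2, 6)*(-2) = -31 + (5 - 6*6)*(-2) = -31 + (5 - 36)*(-2) = -31 - 31*(-2) = -31 + 62 = 31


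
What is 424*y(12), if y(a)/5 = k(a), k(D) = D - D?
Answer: 0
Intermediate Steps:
k(D) = 0
y(a) = 0 (y(a) = 5*0 = 0)
424*y(12) = 424*0 = 0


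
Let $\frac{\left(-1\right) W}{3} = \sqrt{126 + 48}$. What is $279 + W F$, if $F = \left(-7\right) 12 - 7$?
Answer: $279 + 273 \sqrt{174} \approx 3880.1$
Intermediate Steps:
$F = -91$ ($F = -84 - 7 = -91$)
$W = - 3 \sqrt{174}$ ($W = - 3 \sqrt{126 + 48} = - 3 \sqrt{174} \approx -39.573$)
$279 + W F = 279 + - 3 \sqrt{174} \left(-91\right) = 279 + 273 \sqrt{174}$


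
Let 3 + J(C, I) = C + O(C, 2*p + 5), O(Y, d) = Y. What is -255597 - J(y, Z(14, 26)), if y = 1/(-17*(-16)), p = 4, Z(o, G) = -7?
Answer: -34760785/136 ≈ -2.5559e+5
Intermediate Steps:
y = 1/272 ≈ 0.0036765
J(C, I) = -3 + 2*C (J(C, I) = -3 + (C + C) = -3 + 2*C)
-255597 - J(y, Z(14, 26)) = -255597 - (-3 + 2*(1/272)) = -255597 - (-3 + 1/136) = -255597 - 1*(-407/136) = -255597 + 407/136 = -34760785/136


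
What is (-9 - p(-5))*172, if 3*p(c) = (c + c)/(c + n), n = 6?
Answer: -2924/3 ≈ -974.67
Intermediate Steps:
p(c) = 2*c/(3*(6 + c)) (p(c) = ((c + c)/(c + 6))/3 = ((2*c)/(6 + c))/3 = (2*c/(6 + c))/3 = 2*c/(3*(6 + c)))
(-9 - p(-5))*172 = (-9 - 2*(-5)/(3*(6 - 5)))*172 = (-9 - 2*(-5)/(3*1))*172 = (-9 - 2*(-5)/3)*172 = (-9 - 1*(-10/3))*172 = (-9 + 10/3)*172 = -17/3*172 = -2924/3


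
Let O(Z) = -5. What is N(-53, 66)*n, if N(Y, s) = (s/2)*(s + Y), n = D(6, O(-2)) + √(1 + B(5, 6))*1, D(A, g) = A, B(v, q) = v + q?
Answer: 2574 + 858*√3 ≈ 4060.1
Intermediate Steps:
B(v, q) = q + v
n = 6 + 2*√3 (n = 6 + √(1 + (6 + 5))*1 = 6 + √(1 + 11)*1 = 6 + √12*1 = 6 + (2*√3)*1 = 6 + 2*√3 ≈ 9.4641)
N(Y, s) = s*(Y + s)/2 (N(Y, s) = (s*(½))*(Y + s) = (s/2)*(Y + s) = s*(Y + s)/2)
N(-53, 66)*n = ((½)*66*(-53 + 66))*(6 + 2*√3) = ((½)*66*13)*(6 + 2*√3) = 429*(6 + 2*√3) = 2574 + 858*√3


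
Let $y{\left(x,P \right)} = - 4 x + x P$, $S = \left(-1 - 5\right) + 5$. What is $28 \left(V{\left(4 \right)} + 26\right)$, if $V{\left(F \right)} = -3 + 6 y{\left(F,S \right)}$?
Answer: $-2716$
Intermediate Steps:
$S = -1$ ($S = -6 + 5 = -1$)
$y{\left(x,P \right)} = - 4 x + P x$
$V{\left(F \right)} = -3 - 30 F$ ($V{\left(F \right)} = -3 + 6 F \left(-4 - 1\right) = -3 + 6 F \left(-5\right) = -3 + 6 \left(- 5 F\right) = -3 - 30 F$)
$28 \left(V{\left(4 \right)} + 26\right) = 28 \left(\left(-3 - 120\right) + 26\right) = 28 \left(-123 + 26\right) = 28 \left(-97\right) = -2716$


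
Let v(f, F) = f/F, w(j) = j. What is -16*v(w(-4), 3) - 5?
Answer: 49/3 ≈ 16.333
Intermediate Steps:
-16*v(w(-4), 3) - 5 = -(-64)/3 - 5 = -16*(-4/3) - 5 = 64/3 - 5 = 49/3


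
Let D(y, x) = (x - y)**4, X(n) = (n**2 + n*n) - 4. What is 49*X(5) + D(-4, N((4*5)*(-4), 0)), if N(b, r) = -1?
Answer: 2335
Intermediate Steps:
X(n) = -4 + 2*n**2 (X(n) = (n**2 + n**2) - 4 = 2*n**2 - 4 = -4 + 2*n**2)
49*X(5) + D(-4, N((4*5)*(-4), 0)) = 49*(-4 + 2*5**2) + (-1 - 1*(-4))**4 = 49*(-4 + 2*25) + (-1 + 4)**4 = 49*(-4 + 50) + 3**4 = 49*46 + 81 = 2254 + 81 = 2335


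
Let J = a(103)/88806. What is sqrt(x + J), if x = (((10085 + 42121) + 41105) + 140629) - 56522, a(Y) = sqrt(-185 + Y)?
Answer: sqrt(3875922595368 + 246*I*sqrt(82))/4674 ≈ 421.21 + 1.2104e-7*I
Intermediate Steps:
x = 177418 (x = ((52206 + 41105) + 140629) - 56522 = (93311 + 140629) - 56522 = 233940 - 56522 = 177418)
J = I*sqrt(82)/88806 (J = sqrt(-185 + 103)/88806 = sqrt(-82)*(1/88806) = (I*sqrt(82))*(1/88806) = I*sqrt(82)/88806 ≈ 0.00010197*I)
sqrt(x + J) = sqrt(177418 + I*sqrt(82)/88806)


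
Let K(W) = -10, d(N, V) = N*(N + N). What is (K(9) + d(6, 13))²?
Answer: 3844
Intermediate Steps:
d(N, V) = 2*N² (d(N, V) = N*(2*N) = 2*N²)
(K(9) + d(6, 13))² = (-10 + 2*6²)² = (-10 + 2*36)² = (-10 + 72)² = 62² = 3844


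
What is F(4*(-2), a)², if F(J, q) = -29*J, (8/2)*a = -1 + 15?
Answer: 53824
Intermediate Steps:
a = 7/2 (a = (-1 + 15)/4 = (¼)*14 = 7/2 ≈ 3.5000)
F(4*(-2), a)² = (-116*(-2))² = (-29*(-8))² = 232² = 53824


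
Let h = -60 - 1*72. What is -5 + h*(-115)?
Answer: 15175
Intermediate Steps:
h = -132 (h = -60 - 72 = -132)
-5 + h*(-115) = -5 - 132*(-115) = -5 + 15180 = 15175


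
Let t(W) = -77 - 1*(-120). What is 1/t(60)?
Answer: 1/43 ≈ 0.023256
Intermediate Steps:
t(W) = 43 (t(W) = -77 + 120 = 43)
1/t(60) = 1/43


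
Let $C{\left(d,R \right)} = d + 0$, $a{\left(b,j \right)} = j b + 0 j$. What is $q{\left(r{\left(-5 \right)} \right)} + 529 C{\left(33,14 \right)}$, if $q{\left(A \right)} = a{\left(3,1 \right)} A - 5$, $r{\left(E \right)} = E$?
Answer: $17437$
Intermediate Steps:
$a{\left(b,j \right)} = b j$ ($a{\left(b,j \right)} = b j + 0 = b j$)
$q{\left(A \right)} = -5 + 3 A$ ($q{\left(A \right)} = 3 \cdot 1 A - 5 = 3 A - 5 = -5 + 3 A$)
$C{\left(d,R \right)} = d$
$q{\left(r{\left(-5 \right)} \right)} + 529 C{\left(33,14 \right)} = \left(-5 + 3 \left(-5\right)\right) + 529 \cdot 33 = \left(-5 - 15\right) + 17457 = -20 + 17457 = 17437$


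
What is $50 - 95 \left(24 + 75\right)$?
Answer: $-9355$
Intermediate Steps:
$50 - 95 \left(24 + 75\right) = 50 - 9405 = -9355$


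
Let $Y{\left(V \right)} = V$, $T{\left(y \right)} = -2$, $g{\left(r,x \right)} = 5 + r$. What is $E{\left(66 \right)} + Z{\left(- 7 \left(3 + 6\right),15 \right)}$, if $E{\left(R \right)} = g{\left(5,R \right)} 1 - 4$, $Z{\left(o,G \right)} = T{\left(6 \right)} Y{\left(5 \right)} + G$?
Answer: $11$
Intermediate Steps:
$Z{\left(o,G \right)} = -10 + G$ ($Z{\left(o,G \right)} = \left(-2\right) 5 + G = -10 + G$)
$E{\left(R \right)} = 6$ ($E{\left(R \right)} = \left(5 + 5\right) 1 - 4 = 10 \cdot 1 - 4 = 10 - 4 = 6$)
$E{\left(66 \right)} + Z{\left(- 7 \left(3 + 6\right),15 \right)} = 6 + \left(-10 + 15\right) = 6 + 5 = 11$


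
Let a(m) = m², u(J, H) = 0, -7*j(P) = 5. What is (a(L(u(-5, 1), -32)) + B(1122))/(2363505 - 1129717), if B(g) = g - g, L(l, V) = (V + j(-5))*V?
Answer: 13424896/15113903 ≈ 0.88825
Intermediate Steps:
j(P) = -5/7 (j(P) = -⅐*5 = -5/7)
L(l, V) = V*(-5/7 + V) (L(l, V) = (V - 5/7)*V = (-5/7 + V)*V = V*(-5/7 + V))
B(g) = 0
(a(L(u(-5, 1), -32)) + B(1122))/(2363505 - 1129717) = (((⅐)*(-32)*(-5 + 7*(-32)))² + 0)/(2363505 - 1129717) = (((⅐)*(-32)*(-5 - 224))² + 0)/1233788 = (((⅐)*(-32)*(-229))² + 0)*(1/1233788) = ((7328/7)² + 0)*(1/1233788) = (53699584/49 + 0)*(1/1233788) = (53699584/49)*(1/1233788) = 13424896/15113903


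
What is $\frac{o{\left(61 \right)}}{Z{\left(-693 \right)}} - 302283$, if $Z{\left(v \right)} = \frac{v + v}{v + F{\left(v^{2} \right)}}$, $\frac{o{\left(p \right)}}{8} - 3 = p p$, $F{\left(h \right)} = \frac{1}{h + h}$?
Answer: $- \frac{1951959231143}{6792093} \approx -2.8739 \cdot 10^{5}$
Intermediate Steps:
$F{\left(h \right)} = \frac{1}{2 h}$
$o{\left(p \right)} = 24 + 8 p^{2}$ ($o{\left(p \right)} = 24 + 8 p p = 24 + 8 p^{2}$)
$Z{\left(v \right)} = \frac{2 v}{v + \frac{1}{2 v^{2}}}$ ($Z{\left(v \right)} = \frac{v + v}{v + \frac{1}{2 v^{2}}} = \frac{2 v}{v + \frac{1}{2 v^{2}}}$)
$\frac{o{\left(61 \right)}}{Z{\left(-693 \right)}} - 302283 = \frac{24 + 8 \cdot 61^{2}}{4 \left(-693\right)^{3} \frac{1}{1 + 2 \left(-693\right)^{3}}} - 302283 = \frac{24 + 8 \cdot 3721}{4 \left(-332812557\right) \frac{1}{1 + 2 \left(-332812557\right)}} - 302283 = \frac{24 + 29768}{4 \left(-332812557\right) \frac{1}{1 - 665625114}} - 302283 = \frac{29792}{4 \left(-332812557\right) \frac{1}{-665625113}} - 302283 = \frac{29792}{4 \left(-332812557\right) \left(- \frac{1}{665625113}\right)} - 302283 = \frac{29792}{\frac{1331250228}{665625113}} - 302283 = 29792 \cdot \frac{665625113}{1331250228} - 302283 = \frac{101175017176}{6792093} - 302283 = - \frac{1951959231143}{6792093}$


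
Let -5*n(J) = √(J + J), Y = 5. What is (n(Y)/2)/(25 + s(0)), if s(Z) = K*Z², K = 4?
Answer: -√10/250 ≈ -0.012649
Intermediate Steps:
s(Z) = 4*Z²
n(J) = -√2*√J/5 (n(J) = -√(J + J)/5 = -√2*√J/5)
(n(Y)/2)/(25 + s(0)) = (-√2*√5/5/2)/(25 + 4*0²) = (-√10/5*(½))/(25 + 4*0) = (-√10/10)/(25 + 0) = (-√10/10)/25 = -√10/250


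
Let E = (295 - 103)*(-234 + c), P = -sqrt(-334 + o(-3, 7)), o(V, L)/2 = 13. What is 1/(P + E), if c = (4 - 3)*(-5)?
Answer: I/(2*(sqrt(77) - 22944*I)) ≈ -2.1792e-5 + 8.3345e-9*I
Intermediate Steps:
o(V, L) = 26 (o(V, L) = 2*13 = 26)
c = -5 (c = 1*(-5) = -5)
P = -2*I*sqrt(77) (P = -sqrt(-334 + 26) = -sqrt(-308) = -2*I*sqrt(77) ≈ -17.55*I)
E = -45888 (E = (295 - 103)*(-234 - 5) = 192*(-239) = -45888)
1/(P + E) = 1/(-2*I*sqrt(77) - 45888) = 1/(-45888 - 2*I*sqrt(77))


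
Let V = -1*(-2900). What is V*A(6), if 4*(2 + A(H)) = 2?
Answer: -4350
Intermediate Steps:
A(H) = -3/2 (A(H) = -2 + (¼)*2 = -2 + ½ = -3/2)
V = 2900
V*A(6) = 2900*(-3/2) = -4350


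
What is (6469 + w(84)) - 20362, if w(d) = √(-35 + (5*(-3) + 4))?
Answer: -13893 + I*√46 ≈ -13893.0 + 6.7823*I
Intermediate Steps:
w(d) = I*√46 (w(d) = √(-35 + (-15 + 4)) = √(-35 - 11) = √(-46) = I*√46)
(6469 + w(84)) - 20362 = (6469 + I*√46) - 20362 = -13893 + I*√46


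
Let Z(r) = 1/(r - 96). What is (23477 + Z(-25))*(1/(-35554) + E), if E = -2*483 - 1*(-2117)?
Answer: 58124817569774/2151017 ≈ 2.7022e+7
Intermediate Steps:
Z(r) = 1/(-96 + r)
E = 1151 (E = -966 + 2117 = 1151)
(23477 + Z(-25))*(1/(-35554) + E) = (23477 + 1/(-96 - 25))*(1/(-35554) + 1151) = (23477 + 1/(-121))*(-1/35554 + 1151) = (23477 - 1/121)*(40922653/35554) = (2840716/121)*(40922653/35554) = 58124817569774/2151017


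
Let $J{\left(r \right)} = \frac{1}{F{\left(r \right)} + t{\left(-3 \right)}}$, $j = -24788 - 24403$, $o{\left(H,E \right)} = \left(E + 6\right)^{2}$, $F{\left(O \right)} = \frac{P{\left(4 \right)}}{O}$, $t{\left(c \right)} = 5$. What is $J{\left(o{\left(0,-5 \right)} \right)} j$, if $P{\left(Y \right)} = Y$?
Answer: $- \frac{16397}{3} \approx -5465.7$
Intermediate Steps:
$F{\left(O \right)} = \frac{4}{O}$
$o{\left(H,E \right)} = \left(6 + E\right)^{2}$
$j = -49191$
$J{\left(r \right)} = \frac{1}{5 + \frac{4}{r}}$ ($J{\left(r \right)} = \frac{1}{\frac{4}{r} + 5} = \frac{1}{5 + \frac{4}{r}}$)
$J{\left(o{\left(0,-5 \right)} \right)} j = \frac{\left(6 - 5\right)^{2}}{4 + 5 \left(6 - 5\right)^{2}} \left(-49191\right) = \frac{1^{2}}{4 + 5 \cdot 1^{2}} \left(-49191\right) = 1 \frac{1}{4 + 5 \cdot 1} \left(-49191\right) = 1 \frac{1}{4 + 5} \left(-49191\right) = 1 \cdot \frac{1}{9} \left(-49191\right) = \frac{1}{9} \left(-49191\right) = - \frac{16397}{3}$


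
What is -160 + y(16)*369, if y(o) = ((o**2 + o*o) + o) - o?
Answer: 188768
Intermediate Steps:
y(o) = 2*o**2 (y(o) = ((o**2 + o**2) + o) - o = (2*o**2 + o) - o = (o + 2*o**2) - o = 2*o**2)
-160 + y(16)*369 = -160 + (2*16**2)*369 = -160 + (2*256)*369 = -160 + 512*369 = -160 + 188928 = 188768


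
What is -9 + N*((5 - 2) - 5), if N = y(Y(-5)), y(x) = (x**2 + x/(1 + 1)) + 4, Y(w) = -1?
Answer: -18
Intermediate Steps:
y(x) = 4 + x**2 + x/2 (y(x) = (x**2 + x/2) + 4 = 4 + x**2 + x/2)
N = 9/2 (N = 4 + (-1)**2 + (1/2)*(-1) = 4 + 1 - 1/2 = 9/2 ≈ 4.5000)
-9 + N*((5 - 2) - 5) = -9 + 9*((5 - 2) - 5)/2 = -9 + 9*(3 - 5)/2 = -9 + (9/2)*(-2) = -9 - 9 = -18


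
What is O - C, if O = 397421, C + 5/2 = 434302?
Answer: -73757/2 ≈ -36879.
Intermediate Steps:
C = 868599/2 (C = -5/2 + 434302 = 868599/2 ≈ 4.3430e+5)
O - C = 397421 - 1*868599/2 = 397421 - 868599/2 = -73757/2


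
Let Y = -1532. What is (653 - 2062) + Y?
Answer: -2941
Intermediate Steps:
(653 - 2062) + Y = (653 - 2062) - 1532 = -1409 - 1532 = -2941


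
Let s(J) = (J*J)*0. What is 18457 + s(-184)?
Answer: 18457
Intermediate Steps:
s(J) = 0 (s(J) = J**2*0 = 0)
18457 + s(-184) = 18457 + 0 = 18457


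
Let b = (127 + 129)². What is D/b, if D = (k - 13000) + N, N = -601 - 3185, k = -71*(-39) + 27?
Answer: -6995/32768 ≈ -0.21347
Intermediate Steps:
k = 2796 (k = 2769 + 27 = 2796)
N = -3786
b = 65536 (b = 256² = 65536)
D = -13990 (D = (2796 - 13000) - 3786 = -10204 - 3786 = -13990)
D/b = -13990/65536 = -13990*1/65536 = -6995/32768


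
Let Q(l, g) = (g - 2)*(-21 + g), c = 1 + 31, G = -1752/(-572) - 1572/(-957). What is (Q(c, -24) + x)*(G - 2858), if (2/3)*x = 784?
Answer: -2523573432/377 ≈ -6.6938e+6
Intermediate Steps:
x = 1176 (x = (3/2)*784 = 1176)
G = 1774/377 (G = -1752*(-1/572) - 1572*(-1/957) = 438/143 + 524/319 = 1774/377 ≈ 4.7056)
c = 32
Q(l, g) = (-21 + g)*(-2 + g) (Q(l, g) = (-2 + g)*(-21 + g) = (-21 + g)*(-2 + g))
(Q(c, -24) + x)*(G - 2858) = ((42 + (-24)² - 23*(-24)) + 1176)*(1774/377 - 2858) = ((42 + 576 + 552) + 1176)*(-1075692/377) = (1170 + 1176)*(-1075692/377) = 2346*(-1075692/377) = -2523573432/377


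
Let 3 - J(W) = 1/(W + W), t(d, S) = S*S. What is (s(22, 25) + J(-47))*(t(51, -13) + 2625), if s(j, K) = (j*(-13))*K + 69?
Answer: -929467407/47 ≈ -1.9776e+7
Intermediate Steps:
s(j, K) = 69 - 13*K*j (s(j, K) = (-13*j)*K + 69 = -13*K*j + 69 = 69 - 13*K*j)
t(d, S) = S²
J(W) = 3 - 1/(2*W) (J(W) = 3 - 1/(W + W) = 3 - 1/(2*W))
(s(22, 25) + J(-47))*(t(51, -13) + 2625) = ((69 - 13*25*22) + (3 - ½/(-47)))*((-13)² + 2625) = ((69 - 7150) + (3 - ½*(-1/47)))*(169 + 2625) = (-7081 + (3 + 1/94))*2794 = (-7081 + 283/94)*2794 = -665331/94*2794 = -929467407/47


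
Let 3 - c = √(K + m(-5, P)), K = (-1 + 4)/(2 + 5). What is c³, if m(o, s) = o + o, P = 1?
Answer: (21 - I*√469)³/343 ≈ -59.143 - 53.92*I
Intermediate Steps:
m(o, s) = 2*o
K = 3/7 ≈ 0.42857
c = 3 - I*√469/7 (c = 3 - √(3/7 + 2*(-5)) = 3 - √(3/7 - 10) = 3 - √(-67/7) = 3 - I*√469/7 ≈ 3.0 - 3.0938*I)
c³ = (3 - I*√469/7)³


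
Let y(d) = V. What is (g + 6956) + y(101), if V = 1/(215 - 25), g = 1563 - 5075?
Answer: 654361/190 ≈ 3444.0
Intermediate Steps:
g = -3512
V = 1/190 ≈ 0.0052632
y(d) = 1/190
(g + 6956) + y(101) = (-3512 + 6956) + 1/190 = 3444 + 1/190 = 654361/190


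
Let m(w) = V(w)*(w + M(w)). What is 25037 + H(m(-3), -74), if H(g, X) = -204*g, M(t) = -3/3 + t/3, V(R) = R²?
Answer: 34217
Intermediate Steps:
M(t) = -1 + t/3 (M(t) = -3*⅓ + t*(⅓) = -1 + t/3)
m(w) = w²*(-1 + 4*w/3) (m(w) = w²*(w + (-1 + w/3)) = w²*(-1 + 4*w/3))
25037 + H(m(-3), -74) = 25037 - 68*(-3)²*(-3 + 4*(-3)) = 25037 - 68*9*(-3 - 12) = 25037 - 68*9*(-15) = 25037 - 204*(-45) = 25037 + 9180 = 34217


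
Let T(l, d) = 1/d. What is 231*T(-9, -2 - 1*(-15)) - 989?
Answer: -12626/13 ≈ -971.23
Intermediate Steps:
231*T(-9, -2 - 1*(-15)) - 989 = 231/(-2 - 1*(-15)) - 989 = 231/(-2 + 15) - 989 = 231/13 - 989 = -12626/13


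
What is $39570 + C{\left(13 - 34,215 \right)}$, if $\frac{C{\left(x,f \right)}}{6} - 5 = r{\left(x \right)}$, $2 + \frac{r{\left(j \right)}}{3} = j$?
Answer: $39186$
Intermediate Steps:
$r{\left(j \right)} = -6 + 3 j$
$C{\left(x,f \right)} = -6 + 18 x$ ($C{\left(x,f \right)} = 30 + 6 \left(-6 + 3 x\right) = 30 + \left(-36 + 18 x\right) = -6 + 18 x$)
$39570 + C{\left(13 - 34,215 \right)} = 39570 + \left(-6 + 18 \left(13 - 34\right)\right) = 39570 + \left(-6 + 18 \left(-21\right)\right) = 39570 - 384 = 39186$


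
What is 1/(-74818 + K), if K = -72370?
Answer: -1/147188 ≈ -6.7940e-6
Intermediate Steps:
1/(-74818 + K) = 1/(-74818 - 72370) = 1/(-147188) = -1/147188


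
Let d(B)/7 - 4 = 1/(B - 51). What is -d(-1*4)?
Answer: -1533/55 ≈ -27.873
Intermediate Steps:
d(B) = 28 + 7/(-51 + B) (d(B) = 28 + 7/(B - 51) = 28 + 7/(-51 + B))
-d(-1*4) = -7*(-203 + 4*(-1*4))/(-51 - 1*4) = -7*(-203 + 4*(-4))/(-51 - 4) = -7*(-203 - 16)/(-55) = -7*(-1)*(-219)/55 = -1*1533/55 = -1533/55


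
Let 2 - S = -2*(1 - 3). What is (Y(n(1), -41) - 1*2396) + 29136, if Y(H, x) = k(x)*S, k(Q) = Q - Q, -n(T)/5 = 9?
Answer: 26740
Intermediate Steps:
S = -2 (S = 2 - (-2)*(1 - 3) = 2 - (-2)*(-2) = 2 - 1*4 = 2 - 4 = -2)
n(T) = -45 (n(T) = -5*9 = -45)
k(Q) = 0
Y(H, x) = 0 (Y(H, x) = 0*(-2) = 0)
(Y(n(1), -41) - 1*2396) + 29136 = (0 - 1*2396) + 29136 = (0 - 2396) + 29136 = -2396 + 29136 = 26740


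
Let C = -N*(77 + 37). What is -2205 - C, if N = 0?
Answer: -2205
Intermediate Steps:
C = 0 (C = -0*(77 + 37) = -0*114 = -1*0 = 0)
-2205 - C = -2205 - 1*0 = -2205 + 0 = -2205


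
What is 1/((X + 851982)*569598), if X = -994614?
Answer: -1/81242901936 ≈ -1.2309e-11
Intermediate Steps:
1/((X + 851982)*569598) = 1/((-994614 + 851982)*569598) = (1/569598)/(-142632) = -1/142632*1/569598 = -1/81242901936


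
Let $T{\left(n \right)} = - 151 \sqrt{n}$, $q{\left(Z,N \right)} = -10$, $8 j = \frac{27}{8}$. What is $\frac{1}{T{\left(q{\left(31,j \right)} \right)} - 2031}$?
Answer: $\frac{i}{- 2031 i + 151 \sqrt{10}} \approx -0.00046658 + 0.0001097 i$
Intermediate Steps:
$j = \frac{27}{64}$ ($j = \frac{27 \cdot \frac{1}{8}}{8} = \frac{1}{8} \cdot \frac{27}{8} = \frac{27}{64} \approx 0.42188$)
$\frac{1}{T{\left(q{\left(31,j \right)} \right)} - 2031} = \frac{1}{- 151 \sqrt{-10} - 2031} = \frac{1}{- 151 i \sqrt{10} - 2031} = \frac{1}{-2031 - 151 i \sqrt{10}}$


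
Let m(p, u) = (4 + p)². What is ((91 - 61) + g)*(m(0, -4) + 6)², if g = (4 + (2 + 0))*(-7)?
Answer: -5808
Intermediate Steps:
g = -42 (g = (4 + 2)*(-7) = 6*(-7) = -42)
((91 - 61) + g)*(m(0, -4) + 6)² = ((91 - 61) - 42)*((4 + 0)² + 6)² = (30 - 42)*(4² + 6)² = -12*(16 + 6)² = -12*22² = -12*484 = -5808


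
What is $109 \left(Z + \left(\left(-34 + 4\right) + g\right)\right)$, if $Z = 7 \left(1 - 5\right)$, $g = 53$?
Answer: $-545$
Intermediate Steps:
$Z = -28$ ($Z = 7 \left(-4\right) = -28$)
$109 \left(Z + \left(\left(-34 + 4\right) + g\right)\right) = 109 \left(-28 + \left(\left(-34 + 4\right) + 53\right)\right) = 109 \left(-28 + \left(-30 + 53\right)\right) = 109 \left(-28 + 23\right) = 109 \left(-5\right) = -545$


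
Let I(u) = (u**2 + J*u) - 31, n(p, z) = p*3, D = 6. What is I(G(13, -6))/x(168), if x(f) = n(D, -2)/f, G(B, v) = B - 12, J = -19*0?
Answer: -280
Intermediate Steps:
n(p, z) = 3*p
J = 0
G(B, v) = -12 + B
x(f) = 18/f (x(f) = (3*6)/f = 18/f)
I(u) = -31 + u**2 (I(u) = (u**2 + 0*u) - 31 = (u**2 + 0) - 31 = u**2 - 31 = -31 + u**2)
I(G(13, -6))/x(168) = (-31 + (-12 + 13)**2)/((18/168)) = (-31 + 1**2)/((18*(1/168))) = (-31 + 1)/(3/28) = -30*28/3 = -280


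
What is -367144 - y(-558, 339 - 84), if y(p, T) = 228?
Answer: -367372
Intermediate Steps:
-367144 - y(-558, 339 - 84) = -367144 - 1*228 = -367144 - 228 = -367372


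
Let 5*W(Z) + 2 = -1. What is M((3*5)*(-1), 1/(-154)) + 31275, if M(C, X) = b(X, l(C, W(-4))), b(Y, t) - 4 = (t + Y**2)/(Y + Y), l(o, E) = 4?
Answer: 9539067/308 ≈ 30971.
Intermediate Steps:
W(Z) = -3/5 (W(Z) = -2/5 + (1/5)*(-1) = -2/5 - 1/5 = -3/5)
b(Y, t) = 4 + (t + Y**2)/(2*Y) (b(Y, t) = 4 + (t + Y**2)/(Y + Y) = 4 + (t + Y**2)/((2*Y)) = 4 + (t + Y**2)*(1/(2*Y)) = 4 + (t + Y**2)/(2*Y))
M(C, X) = (4 + X*(8 + X))/(2*X)
M((3*5)*(-1), 1/(-154)) + 31275 = (4 + (1/2)/(-154) + 2/(1/(-154))) + 31275 = (4 + (1/2)*(-1/154) + 2/(-1/154)) + 31275 = (4 - 1/308 + 2*(-154)) + 31275 = (4 - 1/308 - 308) + 31275 = -93633/308 + 31275 = 9539067/308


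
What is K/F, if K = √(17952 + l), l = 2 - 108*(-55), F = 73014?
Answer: √23894/73014 ≈ 0.0021171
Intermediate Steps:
l = 5942 (l = 2 + 5940 = 5942)
K = √23894 (K = √(17952 + 5942) = √23894 ≈ 154.58)
K/F = √23894/73014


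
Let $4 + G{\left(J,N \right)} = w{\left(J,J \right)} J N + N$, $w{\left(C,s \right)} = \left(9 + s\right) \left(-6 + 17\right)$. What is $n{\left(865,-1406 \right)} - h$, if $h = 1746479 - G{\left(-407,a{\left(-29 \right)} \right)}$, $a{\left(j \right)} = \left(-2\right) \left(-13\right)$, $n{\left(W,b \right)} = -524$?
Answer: $44581015$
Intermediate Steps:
$w{\left(C,s \right)} = 99 + 11 s$ ($w{\left(C,s \right)} = \left(9 + s\right) 11 = 99 + 11 s$)
$a{\left(j \right)} = 26$
$G{\left(J,N \right)} = -4 + N + J N \left(99 + 11 J\right)$ ($G{\left(J,N \right)} = -4 + \left(\left(99 + 11 J\right) J N + N\right) = -4 + \left(J \left(99 + 11 J\right) N + N\right) = -4 + \left(J N \left(99 + 11 J\right) + N\right) = -4 + \left(N + J N \left(99 + 11 J\right)\right) = -4 + N + J N \left(99 + 11 J\right)$)
$h = -44581539$ ($h = 1746479 - \left(-4 + 26 + 11 \left(-407\right) 26 \left(9 - 407\right)\right) = 1746479 - \left(-4 + 26 + 11 \left(-407\right) 26 \left(-398\right)\right) = 1746479 - \left(-4 + 26 + 46327996\right) = 1746479 - 46328018 = -44581539$)
$n{\left(865,-1406 \right)} - h = -524 - -44581539 = -524 + 44581539 = 44581015$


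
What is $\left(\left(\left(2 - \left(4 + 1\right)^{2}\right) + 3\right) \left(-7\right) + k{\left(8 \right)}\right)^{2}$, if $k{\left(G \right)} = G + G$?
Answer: $24336$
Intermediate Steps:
$k{\left(G \right)} = 2 G$
$\left(\left(\left(2 - \left(4 + 1\right)^{2}\right) + 3\right) \left(-7\right) + k{\left(8 \right)}\right)^{2} = \left(\left(\left(2 - \left(4 + 1\right)^{2}\right) + 3\right) \left(-7\right) + 2 \cdot 8\right)^{2} = \left(\left(\left(2 - 5^{2}\right) + 3\right) \left(-7\right) + 16\right)^{2} = \left(\left(\left(2 - 25\right) + 3\right) \left(-7\right) + 16\right)^{2} = \left(\left(-23 + 3\right) \left(-7\right) + 16\right)^{2} = \left(\left(-20\right) \left(-7\right) + 16\right)^{2} = \left(140 + 16\right)^{2} = 156^{2} = 24336$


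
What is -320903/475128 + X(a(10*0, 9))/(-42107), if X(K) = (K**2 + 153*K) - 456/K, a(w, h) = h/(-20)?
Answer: -698055465581/1000310734800 ≈ -0.69784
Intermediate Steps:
a(w, h) = -h/20 (a(w, h) = h*(-1/20) = -h/20)
X(K) = K**2 - 456/K + 153*K
-320903/475128 + X(a(10*0, 9))/(-42107) = -320903/475128 + ((-456 + (-1/20*9)**2*(153 - 1/20*9))/((-1/20*9)))/(-42107) = -320903*1/475128 + ((-456 + (-9/20)**2*(153 - 9/20))/(-9/20))*(-1/42107) = -320903/475128 - 20*(-456 + (81/400)*(3051/20))/9*(-1/42107) = -320903/475128 - 20*(-456 + 247131/8000)/9*(-1/42107) = -320903/475128 - 20/9*(-3400869/8000)*(-1/42107) = -320903/475128 + (1133623/1200)*(-1/42107) = -320903/475128 - 1133623/50528400 = -698055465581/1000310734800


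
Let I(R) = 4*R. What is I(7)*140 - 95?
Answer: 3825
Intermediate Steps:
I(7)*140 - 95 = (4*7)*140 - 95 = 28*140 - 95 = 3920 - 95 = 3825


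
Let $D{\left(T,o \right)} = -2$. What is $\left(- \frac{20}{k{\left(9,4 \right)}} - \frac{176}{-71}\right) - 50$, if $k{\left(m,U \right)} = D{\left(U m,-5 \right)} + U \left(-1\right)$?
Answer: $- \frac{9412}{213} \approx -44.188$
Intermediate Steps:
$k{\left(m,U \right)} = -2 - U$ ($k{\left(m,U \right)} = -2 + U \left(-1\right) = -2 - U$)
$\left(- \frac{20}{k{\left(9,4 \right)}} - \frac{176}{-71}\right) - 50 = \left(- \frac{20}{-2 - 4} - \frac{176}{-71}\right) - 50 = \left(- \frac{20}{-2 - 4} - - \frac{176}{71}\right) - 50 = \left(- \frac{20}{-6} + \frac{176}{71}\right) - 50 = \left(\left(-20\right) \left(- \frac{1}{6}\right) + \frac{176}{71}\right) - 50 = \left(\frac{10}{3} + \frac{176}{71}\right) - 50 = \frac{1238}{213} - 50 = - \frac{9412}{213}$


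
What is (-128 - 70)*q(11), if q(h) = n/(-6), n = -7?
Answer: -231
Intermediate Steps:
q(h) = 7/6 (q(h) = -7/(-6) = -7*(-⅙) = 7/6)
(-128 - 70)*q(11) = (-128 - 70)*(7/6) = -198*7/6 = -231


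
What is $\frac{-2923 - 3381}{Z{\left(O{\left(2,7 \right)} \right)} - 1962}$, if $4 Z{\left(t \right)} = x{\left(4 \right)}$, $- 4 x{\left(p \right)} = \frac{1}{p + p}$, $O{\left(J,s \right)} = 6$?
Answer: $\frac{806912}{251137} \approx 3.213$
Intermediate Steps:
$x{\left(p \right)} = - \frac{1}{8 p}$ ($x{\left(p \right)} = - \frac{1}{4 \left(p + p\right)} = - \frac{1}{4 \cdot 2 p} = - \frac{\frac{1}{2} \frac{1}{p}}{4} = - \frac{1}{8 p}$)
$Z{\left(t \right)} = - \frac{1}{128}$ ($Z{\left(t \right)} = \frac{\left(- \frac{1}{8}\right) \frac{1}{4}}{4} = \frac{1}{4} \left(- \frac{1}{32}\right) = - \frac{1}{128}$)
$\frac{-2923 - 3381}{Z{\left(O{\left(2,7 \right)} \right)} - 1962} = \frac{-2923 - 3381}{- \frac{1}{128} - 1962} = - \frac{6304}{- \frac{251137}{128}} = \left(-6304\right) \left(- \frac{128}{251137}\right) = \frac{806912}{251137}$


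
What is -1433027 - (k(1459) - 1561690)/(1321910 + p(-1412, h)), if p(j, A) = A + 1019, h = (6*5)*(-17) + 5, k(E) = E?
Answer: -210563081913/146936 ≈ -1.4330e+6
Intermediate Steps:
h = -505 (h = 30*(-17) + 5 = -510 + 5 = -505)
p(j, A) = 1019 + A
-1433027 - (k(1459) - 1561690)/(1321910 + p(-1412, h)) = -1433027 - (1459 - 1561690)/(1321910 + (1019 - 505)) = -1433027 - (-1560231)/(1321910 + 514) = -1433027 - (-1560231)/1322424 = -1433027 - 1*(-173359/146936) = -1433027 + 173359/146936 = -210563081913/146936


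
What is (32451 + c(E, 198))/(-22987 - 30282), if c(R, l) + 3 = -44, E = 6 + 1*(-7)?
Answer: -32404/53269 ≈ -0.60831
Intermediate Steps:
E = -1 (E = 6 - 7 = -1)
c(R, l) = -47 (c(R, l) = -3 - 44 = -47)
(32451 + c(E, 198))/(-22987 - 30282) = (32451 - 47)/(-22987 - 30282) = 32404/(-53269) = 32404*(-1/53269) = -32404/53269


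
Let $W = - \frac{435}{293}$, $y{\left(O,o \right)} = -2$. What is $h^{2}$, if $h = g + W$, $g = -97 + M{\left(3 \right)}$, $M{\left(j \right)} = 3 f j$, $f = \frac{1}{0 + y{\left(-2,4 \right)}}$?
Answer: $\frac{3642001801}{343396} \approx 10606.0$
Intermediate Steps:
$f = - \frac{1}{2}$ ($f = \frac{1}{0 - 2} = \frac{1}{-2} = - \frac{1}{2} \approx -0.5$)
$M{\left(j \right)} = - \frac{3 j}{2}$ ($M{\left(j \right)} = 3 \left(- \frac{1}{2}\right) j = - \frac{3 j}{2}$)
$W = - \frac{435}{293}$ ($W = \left(-435\right) \frac{1}{293} = - \frac{435}{293} \approx -1.4846$)
$g = - \frac{203}{2}$ ($g = -97 - \frac{9}{2} = - \frac{203}{2} \approx -101.5$)
$h = - \frac{60349}{586}$ ($h = - \frac{203}{2} - \frac{435}{293} = - \frac{60349}{586} \approx -102.98$)
$h^{2} = \left(- \frac{60349}{586}\right)^{2} = \frac{3642001801}{343396}$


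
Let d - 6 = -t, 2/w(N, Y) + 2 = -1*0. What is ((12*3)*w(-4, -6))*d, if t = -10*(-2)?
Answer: 504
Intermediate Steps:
t = 20
w(N, Y) = -1 (w(N, Y) = 2/(-2 - 1*0) = 2/(-2 + 0) = 2/(-2) = 2*(-½) = -1)
d = -14 (d = 6 - 1*20 = 6 - 20 = -14)
((12*3)*w(-4, -6))*d = ((12*3)*(-1))*(-14) = (36*(-1))*(-14) = -36*(-14) = 504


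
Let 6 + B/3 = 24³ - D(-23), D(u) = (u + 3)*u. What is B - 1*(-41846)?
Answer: 81920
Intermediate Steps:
D(u) = u*(3 + u) (D(u) = (3 + u)*u = u*(3 + u))
B = 40074 (B = -18 + 3*(24³ - (-23)*(3 - 23)) = -18 + 3*(13824 - (-23)*(-20)) = -18 + 3*(13824 - 1*460) = -18 + 3*(13824 - 460) = -18 + 3*13364 = -18 + 40092 = 40074)
B - 1*(-41846) = 40074 - 1*(-41846) = 40074 + 41846 = 81920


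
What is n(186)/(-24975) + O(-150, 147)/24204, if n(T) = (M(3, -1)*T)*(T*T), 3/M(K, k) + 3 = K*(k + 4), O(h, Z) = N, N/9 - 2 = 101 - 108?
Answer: -961429027/7462900 ≈ -128.83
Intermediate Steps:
N = -45 (N = 18 + 9*(101 - 108) = 18 + 9*(-7) = 18 - 63 = -45)
O(h, Z) = -45
M(K, k) = 3/(-3 + K*(4 + k)) (M(K, k) = 3/(-3 + K*(k + 4)) = 3/(-3 + K*(4 + k)))
n(T) = T**3/2 (n(T) = ((3/(-3 + 4*3 + 3*(-1)))*T)*(T*T) = ((3/(-3 + 12 - 3))*T)*T**2 = ((3/6)*T)*T**2 = ((3*(1/6))*T)*T**2 = (T/2)*T**2 = T**3/2)
n(186)/(-24975) + O(-150, 147)/24204 = ((1/2)*186**3)/(-24975) - 45/24204 = ((1/2)*6434856)*(-1/24975) - 45*1/24204 = 3217428*(-1/24975) - 15/8068 = -119164/925 - 15/8068 = -961429027/7462900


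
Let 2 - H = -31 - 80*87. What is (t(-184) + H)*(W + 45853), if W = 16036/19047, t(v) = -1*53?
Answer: 6061244201380/19047 ≈ 3.1823e+8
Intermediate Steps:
t(v) = -53
W = 16036/19047 (W = 16036*(1/19047) = 16036/19047 ≈ 0.84192)
H = 6993 (H = 2 - (-31 - 80*87) = 2 - (-31 - 6960) = 2 - 1*(-6991) = 2 + 6991 = 6993)
(t(-184) + H)*(W + 45853) = (-53 + 6993)*(16036/19047 + 45853) = 6940*(873378127/19047) = 6061244201380/19047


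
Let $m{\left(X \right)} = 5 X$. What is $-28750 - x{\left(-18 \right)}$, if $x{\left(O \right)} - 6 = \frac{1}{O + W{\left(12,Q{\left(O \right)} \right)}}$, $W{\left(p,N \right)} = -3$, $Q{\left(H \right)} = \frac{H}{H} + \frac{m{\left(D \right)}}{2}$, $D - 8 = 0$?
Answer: $- \frac{603875}{21} \approx -28756.0$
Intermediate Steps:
$D = 8$ ($D = 8 + 0 = 8$)
$Q{\left(H \right)} = 21$ ($Q{\left(H \right)} = \frac{H}{H} + \frac{5 \cdot 8}{2} = 1 + 40 \cdot \frac{1}{2} = 1 + 20 = 21$)
$x{\left(O \right)} = 6 + \frac{1}{-3 + O}$ ($x{\left(O \right)} = 6 + \frac{1}{O - 3} = 6 + \frac{1}{-3 + O}$)
$-28750 - x{\left(-18 \right)} = -28750 - \frac{-17 + 6 \left(-18\right)}{-3 - 18} = -28750 - \frac{-17 - 108}{-21} = -28750 - \left(- \frac{1}{21}\right) \left(-125\right) = -28750 - \frac{125}{21} = - \frac{603875}{21}$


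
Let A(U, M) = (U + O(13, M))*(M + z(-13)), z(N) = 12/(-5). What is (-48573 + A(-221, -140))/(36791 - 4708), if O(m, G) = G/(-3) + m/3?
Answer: -24365/32083 ≈ -0.75944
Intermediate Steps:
O(m, G) = -G/3 + m/3 (O(m, G) = G*(-⅓) + m*(⅓) = -G/3 + m/3)
z(N) = -12/5 (z(N) = 12*(-⅕) = -12/5)
A(U, M) = (-12/5 + M)*(13/3 + U - M/3) (A(U, M) = (U + (-M/3 + (⅓)*13))*(M - 12/5) = (U + (-M/3 + 13/3))*(-12/5 + M) = (U + (13/3 - M/3))*(-12/5 + M) = (13/3 + U - M/3)*(-12/5 + M) = (-12/5 + M)*(13/3 + U - M/3))
(-48573 + A(-221, -140))/(36791 - 4708) = (-48573 + (-52/5 - 12/5*(-221) - ⅓*(-140)² + (77/15)*(-140) - 140*(-221)))/(36791 - 4708) = (-48573 + (-52/5 + 2652/5 - ⅓*19600 - 2156/3 + 30940))/32083 = (-48573 + (-52/5 + 2652/5 - 19600/3 - 2156/3 + 30940))*(1/32083) = (-48573 + 24208)*(1/32083) = -24365*1/32083 = -24365/32083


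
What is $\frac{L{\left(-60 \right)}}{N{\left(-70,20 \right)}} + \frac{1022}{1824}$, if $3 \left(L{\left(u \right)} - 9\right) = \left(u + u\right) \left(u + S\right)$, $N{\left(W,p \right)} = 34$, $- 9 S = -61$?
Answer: $\frac{2950693}{46512} \approx 63.439$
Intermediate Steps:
$S = \frac{61}{9}$ ($S = \left(- \frac{1}{9}\right) \left(-61\right) = \frac{61}{9} \approx 6.7778$)
$L{\left(u \right)} = 9 + \frac{2 u \left(\frac{61}{9} + u\right)}{3}$ ($L{\left(u \right)} = 9 + \frac{\left(u + u\right) \left(u + \frac{61}{9}\right)}{3} = 9 + \frac{2 u \left(\frac{61}{9} + u\right)}{3}$)
$\frac{L{\left(-60 \right)}}{N{\left(-70,20 \right)}} + \frac{1022}{1824} = \frac{9 + \frac{2 \left(-60\right)^{2}}{3} + \frac{122}{27} \left(-60\right)}{34} + \frac{1022}{1824} = \left(9 + \frac{2}{3} \cdot 3600 - \frac{2440}{9}\right) \frac{1}{34} + 1022 \cdot \frac{1}{1824} = \left(9 + 2400 - \frac{2440}{9}\right) \frac{1}{34} + \frac{511}{912} = \frac{19241}{9} \cdot \frac{1}{34} + \frac{511}{912} = \frac{19241}{306} + \frac{511}{912} = \frac{2950693}{46512}$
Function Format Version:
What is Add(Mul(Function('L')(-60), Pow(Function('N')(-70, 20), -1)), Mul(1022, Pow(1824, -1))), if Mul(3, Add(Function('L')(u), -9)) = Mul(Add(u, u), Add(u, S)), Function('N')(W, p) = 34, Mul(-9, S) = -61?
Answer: Rational(2950693, 46512) ≈ 63.439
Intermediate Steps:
S = Rational(61, 9) (S = Mul(Rational(-1, 9), -61) = Rational(61, 9) ≈ 6.7778)
Function('L')(u) = Add(9, Mul(Rational(2, 3), u, Add(Rational(61, 9), u))) (Function('L')(u) = Add(9, Mul(Rational(1, 3), Mul(Add(u, u), Add(u, Rational(61, 9))))) = Add(9, Mul(Rational(1, 3), Mul(Mul(2, u), Add(Rational(61, 9), u)))) = Add(9, Mul(Rational(1, 3), Mul(2, u, Add(Rational(61, 9), u)))) = Add(9, Mul(Rational(2, 3), u, Add(Rational(61, 9), u))))
Add(Mul(Function('L')(-60), Pow(Function('N')(-70, 20), -1)), Mul(1022, Pow(1824, -1))) = Add(Mul(Add(9, Mul(Rational(2, 3), Pow(-60, 2)), Mul(Rational(122, 27), -60)), Pow(34, -1)), Mul(1022, Pow(1824, -1))) = Add(Mul(Add(9, Mul(Rational(2, 3), 3600), Rational(-2440, 9)), Rational(1, 34)), Mul(1022, Rational(1, 1824))) = Add(Mul(Add(9, 2400, Rational(-2440, 9)), Rational(1, 34)), Rational(511, 912)) = Add(Mul(Rational(19241, 9), Rational(1, 34)), Rational(511, 912)) = Add(Rational(19241, 306), Rational(511, 912)) = Rational(2950693, 46512)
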